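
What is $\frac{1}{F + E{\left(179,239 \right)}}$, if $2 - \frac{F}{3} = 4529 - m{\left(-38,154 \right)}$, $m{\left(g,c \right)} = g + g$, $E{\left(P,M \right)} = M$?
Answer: $- \frac{1}{13570} \approx -7.3692 \cdot 10^{-5}$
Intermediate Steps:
$m{\left(g,c \right)} = 2 g$
$F = -13809$ ($F = 6 - 3 \left(4529 - 2 \left(-38\right)\right) = 6 - 3 \left(4529 - -76\right) = 6 - 3 \left(4529 + 76\right) = 6 - 13815 = -13809$)
$\frac{1}{F + E{\left(179,239 \right)}} = \frac{1}{-13809 + 239} = \frac{1}{-13570} = - \frac{1}{13570}$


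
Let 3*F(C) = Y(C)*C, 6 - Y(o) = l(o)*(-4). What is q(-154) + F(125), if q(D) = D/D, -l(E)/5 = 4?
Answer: -9247/3 ≈ -3082.3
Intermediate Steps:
l(E) = -20 (l(E) = -5*4 = -20)
Y(o) = -74 (Y(o) = 6 - (-20)*(-4) = 6 - 1*80 = 6 - 80 = -74)
q(D) = 1
F(C) = -74*C/3 (F(C) = (-74*C)/3 = -74*C/3)
q(-154) + F(125) = 1 - 74/3*125 = 1 - 9250/3 = -9247/3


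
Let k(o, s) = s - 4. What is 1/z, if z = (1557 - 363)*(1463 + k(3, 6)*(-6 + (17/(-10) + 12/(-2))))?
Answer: 5/8570532 ≈ 5.8339e-7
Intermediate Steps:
k(o, s) = -4 + s
z = 8570532/5 (z = (1557 - 363)*(1463 + (-4 + 6)*(-6 + (17/(-10) + 12/(-2)))) = 1194*(1463 + 2*(-6 + (17*(-1/10) + 12*(-1/2)))) = 1194*(1463 + 2*(-6 + (-17/10 - 6))) = 1194*(1463 + 2*(-6 - 77/10)) = 1194*(1463 + 2*(-137/10)) = 1194*(1463 - 137/5) = 1194*(7178/5) = 8570532/5 ≈ 1.7141e+6)
1/z = 1/(8570532/5) = 5/8570532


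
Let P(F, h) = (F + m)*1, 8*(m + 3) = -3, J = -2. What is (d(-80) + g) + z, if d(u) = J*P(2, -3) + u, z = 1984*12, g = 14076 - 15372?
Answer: 89739/4 ≈ 22435.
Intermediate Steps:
m = -27/8 (m = -3 + (⅛)*(-3) = -3 - 3/8 = -27/8 ≈ -3.3750)
g = -1296
P(F, h) = -27/8 + F (P(F, h) = (F - 27/8)*1 = (-27/8 + F)*1 = -27/8 + F)
z = 23808
d(u) = 11/4 + u (d(u) = -2*(-27/8 + 2) + u = -2*(-11/8) + u = 11/4 + u)
(d(-80) + g) + z = ((11/4 - 80) - 1296) + 23808 = (-309/4 - 1296) + 23808 = -5493/4 + 23808 = 89739/4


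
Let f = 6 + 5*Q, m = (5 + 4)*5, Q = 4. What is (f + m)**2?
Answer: 5041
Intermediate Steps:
m = 45 (m = 9*5 = 45)
f = 26 (f = 6 + 5*4 = 6 + 20 = 26)
(f + m)**2 = (26 + 45)**2 = 71**2 = 5041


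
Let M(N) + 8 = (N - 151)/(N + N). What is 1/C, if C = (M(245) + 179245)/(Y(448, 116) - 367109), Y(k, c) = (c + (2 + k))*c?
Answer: -73855985/43913112 ≈ -1.6819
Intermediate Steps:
M(N) = -8 + (-151 + N)/(2*N) (M(N) = -8 + (N - 151)/(N + N) = -8 + (-151 + N)/((2*N)) = -8 + (-151 + N)*(1/(2*N)) = -8 + (-151 + N)/(2*N))
Y(k, c) = c*(2 + c + k) (Y(k, c) = (2 + c + k)*c = c*(2 + c + k))
C = -43913112/73855985 (C = ((1/2)*(-151 - 15*245)/245 + 179245)/(116*(2 + 116 + 448) - 367109) = ((1/2)*(1/245)*(-151 - 3675) + 179245)/(116*566 - 367109) = ((1/2)*(1/245)*(-3826) + 179245)/(65656 - 367109) = (-1913/245 + 179245)/(-301453) = (43913112/245)*(-1/301453) = -43913112/73855985 ≈ -0.59458)
1/C = 1/(-43913112/73855985) = -73855985/43913112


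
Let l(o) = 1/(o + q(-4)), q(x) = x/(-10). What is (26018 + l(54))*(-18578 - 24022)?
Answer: -37684497825/34 ≈ -1.1084e+9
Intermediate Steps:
q(x) = -x/10 (q(x) = x*(-⅒) = -x/10)
l(o) = 1/(⅖ + o) (l(o) = 1/(o - ⅒*(-4)) = 1/(o + ⅖) = 1/(⅖ + o))
(26018 + l(54))*(-18578 - 24022) = (26018 + 5/(2 + 5*54))*(-18578 - 24022) = (26018 + 5/(2 + 270))*(-42600) = (26018 + 5/272)*(-42600) = (7076901/272)*(-42600) = -37684497825/34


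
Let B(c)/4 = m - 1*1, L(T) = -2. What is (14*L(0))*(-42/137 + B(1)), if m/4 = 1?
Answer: -44856/137 ≈ -327.42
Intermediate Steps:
m = 4 (m = 4*1 = 4)
B(c) = 12 (B(c) = 4*(4 - 1*1) = 4*(4 - 1) = 4*3 = 12)
(14*L(0))*(-42/137 + B(1)) = (14*(-2))*(-42/137 + 12) = -28*(-42*1/137 + 12) = -28*(-42/137 + 12) = -28*1602/137 = -44856/137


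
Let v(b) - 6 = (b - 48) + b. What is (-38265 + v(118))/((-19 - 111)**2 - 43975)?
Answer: 38071/27075 ≈ 1.4061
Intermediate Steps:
v(b) = -42 + 2*b (v(b) = 6 + ((b - 48) + b) = 6 + ((-48 + b) + b) = 6 + (-48 + 2*b) = -42 + 2*b)
(-38265 + v(118))/((-19 - 111)**2 - 43975) = (-38265 + (-42 + 2*118))/((-19 - 111)**2 - 43975) = (-38265 + (-42 + 236))/((-130)**2 - 43975) = (-38265 + 194)/(16900 - 43975) = -38071/(-27075) = -38071*(-1/27075) = 38071/27075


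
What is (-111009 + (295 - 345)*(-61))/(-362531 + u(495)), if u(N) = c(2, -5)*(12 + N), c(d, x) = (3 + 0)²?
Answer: 107959/357968 ≈ 0.30159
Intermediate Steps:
c(d, x) = 9 (c(d, x) = 3² = 9)
u(N) = 108 + 9*N (u(N) = 9*(12 + N) = 108 + 9*N)
(-111009 + (295 - 345)*(-61))/(-362531 + u(495)) = (-111009 + (295 - 345)*(-61))/(-362531 + (108 + 9*495)) = (-111009 - 50*(-61))/(-362531 + (108 + 4455)) = (-111009 + 3050)/(-362531 + 4563) = -107959/(-357968) = -107959*(-1/357968) = 107959/357968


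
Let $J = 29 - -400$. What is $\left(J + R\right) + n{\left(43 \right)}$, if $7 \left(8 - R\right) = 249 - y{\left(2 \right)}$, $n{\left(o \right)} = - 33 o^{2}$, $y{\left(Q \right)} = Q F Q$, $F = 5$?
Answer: $- \frac{424289}{7} \approx -60613.0$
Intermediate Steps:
$y{\left(Q \right)} = 5 Q^{2}$ ($y{\left(Q \right)} = Q 5 Q = 5 Q Q = 5 Q^{2}$)
$R = - \frac{173}{7}$ ($R = 8 - \frac{249 - 5 \cdot 2^{2}}{7} = 8 - \frac{249 - 5 \cdot 4}{7} = 8 - \frac{249 - 20}{7} = 8 - \frac{229}{7} = - \frac{173}{7} \approx -24.714$)
$J = 429$ ($J = 29 + 400 = 429$)
$\left(J + R\right) + n{\left(43 \right)} = \left(429 - \frac{173}{7}\right) - 33 \cdot 43^{2} = \frac{2830}{7} - 61017 = - \frac{424289}{7}$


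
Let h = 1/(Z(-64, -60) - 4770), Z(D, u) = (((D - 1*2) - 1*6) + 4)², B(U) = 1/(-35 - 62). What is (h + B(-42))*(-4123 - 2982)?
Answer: 1726515/14162 ≈ 121.91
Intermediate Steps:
B(U) = -1/97 (B(U) = 1/(-97) = -1/97)
Z(D, u) = (-4 + D)² (Z(D, u) = (((D - 2) - 6) + 4)² = (((-2 + D) - 6) + 4)² = ((-8 + D) + 4)² = (-4 + D)²)
h = -1/146 (h = 1/((-4 - 64)² - 4770) = 1/((-68)² - 4770) = 1/(4624 - 4770) = 1/(-146) = -1/146 ≈ -0.0068493)
(h + B(-42))*(-4123 - 2982) = (-1/146 - 1/97)*(-4123 - 2982) = -243/14162*(-7105) = 1726515/14162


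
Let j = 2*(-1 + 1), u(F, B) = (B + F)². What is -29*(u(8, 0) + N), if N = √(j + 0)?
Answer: -1856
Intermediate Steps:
j = 0 (j = 2*0 = 0)
N = 0 (N = √(0 + 0) = √0 = 0)
-29*(u(8, 0) + N) = -29*((0 + 8)² + 0) = -29*(8² + 0) = -29*(64 + 0) = -29*64 = -1856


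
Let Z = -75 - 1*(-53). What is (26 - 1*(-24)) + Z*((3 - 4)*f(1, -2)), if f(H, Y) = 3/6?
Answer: 61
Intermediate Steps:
f(H, Y) = ½ (f(H, Y) = 3*(⅙) = ½)
Z = -22 (Z = -75 + 53 = -22)
(26 - 1*(-24)) + Z*((3 - 4)*f(1, -2)) = (26 - 1*(-24)) - 22*(3 - 4)/2 = (26 + 24) - (-22)/2 = 50 - 22*(-½) = 50 + 11 = 61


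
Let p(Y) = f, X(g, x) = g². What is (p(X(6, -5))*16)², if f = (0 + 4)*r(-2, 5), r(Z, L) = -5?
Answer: 102400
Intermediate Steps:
f = -20 (f = (0 + 4)*(-5) = 4*(-5) = -20)
p(Y) = -20
(p(X(6, -5))*16)² = (-20*16)² = (-320)² = 102400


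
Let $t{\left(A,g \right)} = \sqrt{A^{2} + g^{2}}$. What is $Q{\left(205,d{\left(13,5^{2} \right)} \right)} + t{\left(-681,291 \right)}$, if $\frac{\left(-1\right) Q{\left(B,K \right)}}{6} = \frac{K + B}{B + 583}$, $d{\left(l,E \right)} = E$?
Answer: $- \frac{345}{197} + 3 \sqrt{60938} \approx 738.82$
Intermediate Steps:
$Q{\left(B,K \right)} = - \frac{6 \left(B + K\right)}{583 + B}$ ($Q{\left(B,K \right)} = - 6 \frac{K + B}{B + 583} = - 6 \frac{B + K}{583 + B} = - \frac{6 \left(B + K\right)}{583 + B}$)
$Q{\left(205,d{\left(13,5^{2} \right)} \right)} + t{\left(-681,291 \right)} = \frac{6 \left(\left(-1\right) 205 - 5^{2}\right)}{583 + 205} + \sqrt{\left(-681\right)^{2} + 291^{2}} = \frac{6 \left(-205 - 25\right)}{788} + \sqrt{463761 + 84681} = 6 \cdot \frac{1}{788} \left(-205 - 25\right) + \sqrt{548442} = 6 \cdot \frac{1}{788} \left(-230\right) + 3 \sqrt{60938} = - \frac{345}{197} + 3 \sqrt{60938}$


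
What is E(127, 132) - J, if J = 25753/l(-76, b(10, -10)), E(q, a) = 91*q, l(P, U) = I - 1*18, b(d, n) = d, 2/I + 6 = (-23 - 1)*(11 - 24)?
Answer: 35756630/2753 ≈ 12988.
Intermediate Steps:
I = 1/153 (I = 2/(-6 + (-23 - 1)*(11 - 24)) = 2/(-6 - 24*(-13)) = 2/(-6 + 312) = 2/306 = 2*(1/306) = 1/153 ≈ 0.0065359)
l(P, U) = -2753/153 (l(P, U) = 1/153 - 1*18 = 1/153 - 18 = -2753/153)
J = -3940209/2753 (J = 25753/(-2753/153) = 25753*(-153/2753) = -3940209/2753 ≈ -1431.2)
E(127, 132) - J = 91*127 - 1*(-3940209/2753) = 11557 + 3940209/2753 = 35756630/2753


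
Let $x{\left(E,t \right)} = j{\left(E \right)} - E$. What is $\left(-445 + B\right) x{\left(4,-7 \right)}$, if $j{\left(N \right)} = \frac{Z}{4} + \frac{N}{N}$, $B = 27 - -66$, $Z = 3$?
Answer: $792$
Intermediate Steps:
$B = 93$ ($B = 27 + 66 = 93$)
$j{\left(N \right)} = \frac{7}{4}$ ($j{\left(N \right)} = \frac{3}{4} + \frac{N}{N} = 3 \cdot \frac{1}{4} + 1 = \frac{3}{4} + 1 = \frac{7}{4}$)
$x{\left(E,t \right)} = \frac{7}{4} - E$
$\left(-445 + B\right) x{\left(4,-7 \right)} = \left(-445 + 93\right) \left(\frac{7}{4} - 4\right) = - 352 \left(\frac{7}{4} - 4\right) = \left(-352\right) \left(- \frac{9}{4}\right) = 792$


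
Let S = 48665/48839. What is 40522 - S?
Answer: 1979005293/48839 ≈ 40521.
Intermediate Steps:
S = 48665/48839 (S = 48665*(1/48839) = 48665/48839 ≈ 0.99644)
40522 - S = 40522 - 1*48665/48839 = 40522 - 48665/48839 = 1979005293/48839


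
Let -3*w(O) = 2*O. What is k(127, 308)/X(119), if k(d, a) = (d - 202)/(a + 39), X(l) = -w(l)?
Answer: -225/82586 ≈ -0.0027244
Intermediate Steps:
w(O) = -2*O/3
X(l) = 2*l/3 (X(l) = -(-2)*l/3 = 2*l/3)
k(d, a) = (-202 + d)/(39 + a)
k(127, 308)/X(119) = ((-202 + 127)/(39 + 308))/(((⅔)*119)) = (-75/347)/(238/3) = ((1/347)*(-75))*(3/238) = -75/347*3/238 = -225/82586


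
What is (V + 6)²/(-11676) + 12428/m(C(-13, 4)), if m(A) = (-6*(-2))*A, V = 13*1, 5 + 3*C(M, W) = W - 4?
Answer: -36279137/58380 ≈ -621.43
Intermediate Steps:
C(M, W) = -3 + W/3 (C(M, W) = -5/3 + (W - 4)/3 = -5/3 + (-4 + W)/3 = -5/3 + (-4/3 + W/3) = -3 + W/3)
V = 13
m(A) = 12*A
(V + 6)²/(-11676) + 12428/m(C(-13, 4)) = (13 + 6)²/(-11676) + 12428/((12*(-3 + (⅓)*4))) = 19²*(-1/11676) + 12428/((12*(-3 + 4/3))) = 361*(-1/11676) + 12428/((12*(-5/3))) = -361/11676 + 12428/(-20) = -361/11676 + 12428*(-1/20) = -361/11676 - 3107/5 = -36279137/58380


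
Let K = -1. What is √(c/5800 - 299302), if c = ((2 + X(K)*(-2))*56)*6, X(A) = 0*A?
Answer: I*√6292822114/145 ≈ 547.08*I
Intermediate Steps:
X(A) = 0
c = 672 (c = ((2 + 0*(-2))*56)*6 = ((2 + 0)*56)*6 = (2*56)*6 = 112*6 = 672)
√(c/5800 - 299302) = √(672/5800 - 299302) = √(672*(1/5800) - 299302) = √(84/725 - 299302) = √(-216993866/725) = I*√6292822114/145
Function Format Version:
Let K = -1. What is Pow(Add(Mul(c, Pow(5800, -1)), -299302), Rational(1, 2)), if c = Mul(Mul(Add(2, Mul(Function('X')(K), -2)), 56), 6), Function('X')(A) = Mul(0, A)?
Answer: Mul(Rational(1, 145), I, Pow(6292822114, Rational(1, 2))) ≈ Mul(547.08, I)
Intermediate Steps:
Function('X')(A) = 0
c = 672 (c = Mul(Mul(Add(2, Mul(0, -2)), 56), 6) = Mul(Mul(Add(2, 0), 56), 6) = Mul(Mul(2, 56), 6) = Mul(112, 6) = 672)
Pow(Add(Mul(c, Pow(5800, -1)), -299302), Rational(1, 2)) = Pow(Add(Mul(672, Pow(5800, -1)), -299302), Rational(1, 2)) = Pow(Add(Mul(672, Rational(1, 5800)), -299302), Rational(1, 2)) = Pow(Add(Rational(84, 725), -299302), Rational(1, 2)) = Pow(Rational(-216993866, 725), Rational(1, 2)) = Mul(Rational(1, 145), I, Pow(6292822114, Rational(1, 2)))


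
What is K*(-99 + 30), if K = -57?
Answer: 3933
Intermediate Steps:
K*(-99 + 30) = -57*(-99 + 30) = -57*(-69) = 3933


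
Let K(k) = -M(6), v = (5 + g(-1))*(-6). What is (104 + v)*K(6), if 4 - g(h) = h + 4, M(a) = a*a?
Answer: -2448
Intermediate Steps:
M(a) = a²
g(h) = -h (g(h) = 4 - (h + 4) = 4 - (4 + h) = 4 + (-4 - h) = -h)
v = -36 (v = (5 - 1*(-1))*(-6) = (5 + 1)*(-6) = 6*(-6) = -36)
K(k) = -36 (K(k) = -1*6² = -1*36 = -36)
(104 + v)*K(6) = (104 - 36)*(-36) = 68*(-36) = -2448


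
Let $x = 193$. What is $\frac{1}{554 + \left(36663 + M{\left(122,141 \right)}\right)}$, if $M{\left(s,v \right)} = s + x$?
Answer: $\frac{1}{37532} \approx 2.6644 \cdot 10^{-5}$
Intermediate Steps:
$M{\left(s,v \right)} = 193 + s$ ($M{\left(s,v \right)} = s + 193 = 193 + s$)
$\frac{1}{554 + \left(36663 + M{\left(122,141 \right)}\right)} = \frac{1}{554 + \left(36663 + \left(193 + 122\right)\right)} = \frac{1}{554 + \left(36663 + 315\right)} = \frac{1}{554 + 36978} = \frac{1}{37532}$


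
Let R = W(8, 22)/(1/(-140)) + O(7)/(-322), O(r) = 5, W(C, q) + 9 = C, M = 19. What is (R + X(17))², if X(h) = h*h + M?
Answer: 20808351001/103684 ≈ 2.0069e+5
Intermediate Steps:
W(C, q) = -9 + C
X(h) = 19 + h² (X(h) = h*h + 19 = h² + 19 = 19 + h²)
R = 45075/322 (R = (-9 + 8)/(1/(-140)) + 5/(-322) = -1/(-1/140) + 5*(-1/322) = -1*(-140) - 5/322 = 140 - 5/322 = 45075/322 ≈ 139.98)
(R + X(17))² = (45075/322 + (19 + 17²))² = (45075/322 + (19 + 289))² = (45075/322 + 308)² = (144251/322)² = 20808351001/103684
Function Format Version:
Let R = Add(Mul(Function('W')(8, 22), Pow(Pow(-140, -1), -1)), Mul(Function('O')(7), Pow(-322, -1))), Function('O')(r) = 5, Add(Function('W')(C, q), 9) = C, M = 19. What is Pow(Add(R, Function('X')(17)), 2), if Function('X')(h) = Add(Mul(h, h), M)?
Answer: Rational(20808351001, 103684) ≈ 2.0069e+5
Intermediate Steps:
Function('W')(C, q) = Add(-9, C)
Function('X')(h) = Add(19, Pow(h, 2)) (Function('X')(h) = Add(Mul(h, h), 19) = Add(Pow(h, 2), 19) = Add(19, Pow(h, 2)))
R = Rational(45075, 322) (R = Add(Mul(Add(-9, 8), Pow(Pow(-140, -1), -1)), Mul(5, Pow(-322, -1))) = Add(Mul(-1, Pow(Rational(-1, 140), -1)), Mul(5, Rational(-1, 322))) = Add(Mul(-1, -140), Rational(-5, 322)) = Add(140, Rational(-5, 322)) = Rational(45075, 322) ≈ 139.98)
Pow(Add(R, Function('X')(17)), 2) = Pow(Add(Rational(45075, 322), Add(19, Pow(17, 2))), 2) = Pow(Add(Rational(45075, 322), Add(19, 289)), 2) = Pow(Add(Rational(45075, 322), 308), 2) = Pow(Rational(144251, 322), 2) = Rational(20808351001, 103684)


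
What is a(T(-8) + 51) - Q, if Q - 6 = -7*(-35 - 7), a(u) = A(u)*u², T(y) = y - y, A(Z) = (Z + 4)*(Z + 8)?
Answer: 8439945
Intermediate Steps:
A(Z) = (4 + Z)*(8 + Z)
T(y) = 0
a(u) = u²*(32 + u² + 12*u) (a(u) = (32 + u² + 12*u)*u² = u²*(32 + u² + 12*u))
Q = 300 (Q = 6 - 7*(-35 - 7) = 6 - 7*(-42) = 6 + 294 = 300)
a(T(-8) + 51) - Q = (0 + 51)²*(32 + (0 + 51)² + 12*(0 + 51)) - 1*300 = 51²*(32 + 51² + 12*51) - 300 = 2601*(32 + 2601 + 612) - 300 = 2601*3245 - 300 = 8440245 - 300 = 8439945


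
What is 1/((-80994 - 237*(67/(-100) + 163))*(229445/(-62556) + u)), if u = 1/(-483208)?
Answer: 251896330400/110376545874597503 ≈ 2.2822e-6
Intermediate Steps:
u = -1/483208 ≈ -2.0695e-6
1/((-80994 - 237*(67/(-100) + 163))*(229445/(-62556) + u)) = 1/((-80994 - 237*(67/(-100) + 163))*(229445/(-62556) - 1/483208)) = 1/((-80994 - 237*(67*(-1/100) + 163))*(229445*(-1/62556) - 1/483208)) = 1/((-80994 - 237*(-67/100 + 163))*(-229445/62556 - 1/483208)) = 1/((-80994 - 237*16233/100)*(-27717430529/7556889912)) = 1/((-80994 - 3847221/100)*(-27717430529/7556889912)) = 1/(-11946621/100*(-27717430529/7556889912)) = 1/(110376545874597503/251896330400) = 251896330400/110376545874597503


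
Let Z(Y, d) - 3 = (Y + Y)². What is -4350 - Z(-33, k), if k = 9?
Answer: -8709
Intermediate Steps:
Z(Y, d) = 3 + 4*Y² (Z(Y, d) = 3 + (Y + Y)² = 3 + (2*Y)² = 3 + 4*Y²)
-4350 - Z(-33, k) = -4350 - (3 + 4*(-33)²) = -4350 - (3 + 4*1089) = -4350 - (3 + 4356) = -4350 - 1*4359 = -4350 - 4359 = -8709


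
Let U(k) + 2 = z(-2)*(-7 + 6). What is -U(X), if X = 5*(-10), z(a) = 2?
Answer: 4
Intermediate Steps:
X = -50
U(k) = -4 (U(k) = -2 + 2*(-7 + 6) = -2 + 2*(-1) = -2 - 2 = -4)
-U(X) = -1*(-4) = 4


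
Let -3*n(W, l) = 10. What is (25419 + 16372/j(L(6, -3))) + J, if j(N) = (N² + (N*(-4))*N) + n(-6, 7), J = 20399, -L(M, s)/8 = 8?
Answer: 844721908/18437 ≈ 45817.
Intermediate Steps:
L(M, s) = -64 (L(M, s) = -8*8 = -64)
n(W, l) = -10/3 (n(W, l) = -⅓*10 = -10/3)
j(N) = -10/3 - 3*N² (j(N) = (N² + (N*(-4))*N) - 10/3 = (N² + (-4*N)*N) - 10/3 = (N² - 4*N²) - 10/3 = -3*N² - 10/3 = -10/3 - 3*N²)
(25419 + 16372/j(L(6, -3))) + J = (25419 + 16372/(-10/3 - 3*(-64)²)) + 20399 = (25419 + 16372/(-10/3 - 3*4096)) + 20399 = (25419 + 16372/(-10/3 - 12288)) + 20399 = (25419 + 16372/(-36874/3)) + 20399 = (25419 + 16372*(-3/36874)) + 20399 = (25419 - 24558/18437) + 20399 = 468625545/18437 + 20399 = 844721908/18437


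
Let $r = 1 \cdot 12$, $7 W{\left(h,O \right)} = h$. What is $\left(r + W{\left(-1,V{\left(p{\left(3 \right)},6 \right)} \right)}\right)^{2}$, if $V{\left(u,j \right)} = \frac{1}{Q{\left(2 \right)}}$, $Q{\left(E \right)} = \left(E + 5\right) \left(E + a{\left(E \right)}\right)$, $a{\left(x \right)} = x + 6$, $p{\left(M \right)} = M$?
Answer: $\frac{6889}{49} \approx 140.59$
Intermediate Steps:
$a{\left(x \right)} = 6 + x$
$Q{\left(E \right)} = \left(5 + E\right) \left(6 + 2 E\right)$ ($Q{\left(E \right)} = \left(E + 5\right) \left(E + \left(6 + E\right)\right) = \left(5 + E\right) \left(6 + 2 E\right)$)
$V{\left(u,j \right)} = \frac{1}{70}$ ($V{\left(u,j \right)} = \frac{1}{30 + 2 \cdot 2^{2} + 16 \cdot 2} = \frac{1}{30 + 2 \cdot 4 + 32} = \frac{1}{30 + 8 + 32} = \frac{1}{70}$)
$W{\left(h,O \right)} = \frac{h}{7}$
$r = 12$
$\left(r + W{\left(-1,V{\left(p{\left(3 \right)},6 \right)} \right)}\right)^{2} = \left(12 + \frac{1}{7} \left(-1\right)\right)^{2} = \left(12 - \frac{1}{7}\right)^{2} = \left(\frac{83}{7}\right)^{2} = \frac{6889}{49}$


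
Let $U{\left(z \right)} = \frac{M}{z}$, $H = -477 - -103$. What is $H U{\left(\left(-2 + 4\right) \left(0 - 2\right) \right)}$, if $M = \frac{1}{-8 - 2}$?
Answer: $- \frac{187}{20} \approx -9.35$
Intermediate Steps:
$M = - \frac{1}{10}$ ($M = \frac{1}{-10} = - \frac{1}{10} \approx -0.1$)
$H = -374$ ($H = -477 + 103 = -374$)
$U{\left(z \right)} = - \frac{1}{10 z}$
$H U{\left(\left(-2 + 4\right) \left(0 - 2\right) \right)} = - 374 \left(- \frac{1}{10 \left(-2 + 4\right) \left(0 - 2\right)}\right) = - 374 \left(- \frac{1}{10 \cdot 2 \left(-2\right)}\right) = - 374 \left(- \frac{1}{10 \left(-4\right)}\right) = - 374 \left(\left(- \frac{1}{10}\right) \left(- \frac{1}{4}\right)\right) = \left(-374\right) \frac{1}{40} = - \frac{187}{20}$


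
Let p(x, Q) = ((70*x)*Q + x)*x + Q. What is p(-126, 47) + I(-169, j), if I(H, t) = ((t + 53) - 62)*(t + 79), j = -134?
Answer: 52255828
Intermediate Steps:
p(x, Q) = Q + x*(x + 70*Q*x) (p(x, Q) = (70*Q*x + x)*x + Q = (x + 70*Q*x)*x + Q = x*(x + 70*Q*x) + Q = Q + x*(x + 70*Q*x))
I(H, t) = (-9 + t)*(79 + t) (I(H, t) = ((53 + t) - 62)*(79 + t) = (-9 + t)*(79 + t))
p(-126, 47) + I(-169, j) = (47 + (-126)² + 70*47*(-126)²) + (-711 + (-134)² + 70*(-134)) = (47 + 15876 + 70*47*15876) + (-711 + 17956 - 9380) = (47 + 15876 + 52232040) + 7865 = 52247963 + 7865 = 52255828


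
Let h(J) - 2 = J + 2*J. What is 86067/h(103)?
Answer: 86067/311 ≈ 276.74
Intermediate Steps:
h(J) = 2 + 3*J (h(J) = 2 + (J + 2*J) = 2 + 3*J)
86067/h(103) = 86067/(2 + 3*103) = 86067/(2 + 309) = 86067/311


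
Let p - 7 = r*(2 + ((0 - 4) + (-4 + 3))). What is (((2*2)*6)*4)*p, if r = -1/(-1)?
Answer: 384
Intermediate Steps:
r = 1 (r = -1*(-1) = 1)
p = 4 (p = 7 + 1*(2 + ((0 - 4) + (-4 + 3))) = 7 + 1*(2 + (-4 - 1)) = 7 + 1*(2 - 5) = 7 + 1*(-3) = 7 - 3 = 4)
(((2*2)*6)*4)*p = (((2*2)*6)*4)*4 = ((4*6)*4)*4 = (24*4)*4 = 96*4 = 384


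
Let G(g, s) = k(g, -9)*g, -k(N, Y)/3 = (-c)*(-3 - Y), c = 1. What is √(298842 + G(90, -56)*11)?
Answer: √316662 ≈ 562.73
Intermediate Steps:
k(N, Y) = -9 - 3*Y (k(N, Y) = -3*(-1*1)*(-3 - Y) = -(-3)*(-3 - Y) = -3*(3 + Y) = -9 - 3*Y)
G(g, s) = 18*g (G(g, s) = (-9 - 3*(-9))*g = (-9 + 27)*g = 18*g)
√(298842 + G(90, -56)*11) = √(298842 + (18*90)*11) = √(298842 + 1620*11) = √(298842 + 17820) = √316662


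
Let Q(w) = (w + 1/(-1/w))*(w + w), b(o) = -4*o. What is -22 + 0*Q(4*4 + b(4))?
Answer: -22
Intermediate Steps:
Q(w) = 0 (Q(w) = (w - w)*(2*w) = 0*(2*w) = 0)
-22 + 0*Q(4*4 + b(4)) = -22 + 0*0 = -22 + 0 = -22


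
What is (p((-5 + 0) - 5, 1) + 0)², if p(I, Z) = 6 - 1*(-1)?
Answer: 49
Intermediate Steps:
p(I, Z) = 7 (p(I, Z) = 6 + 1 = 7)
(p((-5 + 0) - 5, 1) + 0)² = (7 + 0)² = 7² = 49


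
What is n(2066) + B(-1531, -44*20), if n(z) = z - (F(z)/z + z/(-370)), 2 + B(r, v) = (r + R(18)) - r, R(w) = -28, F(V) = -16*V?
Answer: 380653/185 ≈ 2057.6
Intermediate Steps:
B(r, v) = -30 (B(r, v) = -2 + ((r - 28) - r) = -2 + ((-28 + r) - r) = -2 - 28 = -30)
n(z) = 16 + 371*z/370 (n(z) = z - ((-16*z)/z + z/(-370)) = z - (-16 + z*(-1/370)) = z - (-16 - z/370) = z + (16 + z/370) = 16 + 371*z/370)
n(2066) + B(-1531, -44*20) = (16 + (371/370)*2066) - 30 = (16 + 383243/185) - 30 = 386203/185 - 30 = 380653/185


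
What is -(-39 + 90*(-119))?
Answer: 10749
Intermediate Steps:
-(-39 + 90*(-119)) = -(-39 - 10710) = -1*(-10749) = 10749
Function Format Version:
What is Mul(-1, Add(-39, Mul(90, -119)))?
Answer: 10749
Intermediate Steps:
Mul(-1, Add(-39, Mul(90, -119))) = Mul(-1, Add(-39, -10710)) = Mul(-1, -10749) = 10749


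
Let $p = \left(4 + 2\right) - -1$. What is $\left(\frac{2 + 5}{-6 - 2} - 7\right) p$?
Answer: $- \frac{441}{8} \approx -55.125$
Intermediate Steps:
$p = 7$ ($p = 6 + 1 = 7$)
$\left(\frac{2 + 5}{-6 - 2} - 7\right) p = \left(\frac{2 + 5}{-6 - 2} - 7\right) 7 = \left(\frac{7}{-8} - 7\right) 7 = \left(7 \left(- \frac{1}{8}\right) - 7\right) 7 = \left(- \frac{7}{8} - 7\right) 7 = \left(- \frac{63}{8}\right) 7 = - \frac{441}{8}$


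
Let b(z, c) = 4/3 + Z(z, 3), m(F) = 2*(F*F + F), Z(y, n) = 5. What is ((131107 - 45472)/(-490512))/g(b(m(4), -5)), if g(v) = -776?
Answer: 2595/11534464 ≈ 0.00022498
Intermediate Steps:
m(F) = 2*F + 2*F² (m(F) = 2*(F² + F) = 2*(F + F²) = 2*F + 2*F²)
b(z, c) = 19/3 (b(z, c) = 4/3 + 5 = 19/3)
((131107 - 45472)/(-490512))/g(b(m(4), -5)) = ((131107 - 45472)/(-490512))/(-776) = (85635*(-1/490512))*(-1/776) = -2595/14864*(-1/776) = 2595/11534464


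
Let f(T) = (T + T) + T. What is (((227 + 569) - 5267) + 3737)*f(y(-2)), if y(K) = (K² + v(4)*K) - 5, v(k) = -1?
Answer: -2202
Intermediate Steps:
y(K) = -5 + K² - K (y(K) = (K² - K) - 5 = -5 + K² - K)
f(T) = 3*T (f(T) = 2*T + T = 3*T)
(((227 + 569) - 5267) + 3737)*f(y(-2)) = (((227 + 569) - 5267) + 3737)*(3*(-5 + (-2)² - 1*(-2))) = ((796 - 5267) + 3737)*(3*(-5 + 4 + 2)) = (-4471 + 3737)*(3*1) = -734*3 = -2202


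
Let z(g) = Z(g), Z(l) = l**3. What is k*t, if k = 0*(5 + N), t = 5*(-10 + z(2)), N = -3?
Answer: 0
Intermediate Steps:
z(g) = g**3
t = -10 (t = 5*(-10 + 2**3) = 5*(-10 + 8) = 5*(-2) = -10)
k = 0 (k = 0*(5 - 3) = 0*2 = 0)
k*t = 0*(-10) = 0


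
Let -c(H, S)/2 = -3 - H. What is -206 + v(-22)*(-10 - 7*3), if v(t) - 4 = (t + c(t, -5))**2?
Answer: -111930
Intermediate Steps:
c(H, S) = 6 + 2*H (c(H, S) = -2*(-3 - H) = 6 + 2*H)
v(t) = 4 + (6 + 3*t)**2 (v(t) = 4 + (t + (6 + 2*t))**2 = 4 + (6 + 3*t)**2)
-206 + v(-22)*(-10 - 7*3) = -206 + (4 + 9*(2 - 22)**2)*(-10 - 7*3) = -206 + (4 + 9*(-20)**2)*(-10 - 21) = -206 + (4 + 9*400)*(-31) = -206 + (4 + 3600)*(-31) = -206 + 3604*(-31) = -206 - 111724 = -111930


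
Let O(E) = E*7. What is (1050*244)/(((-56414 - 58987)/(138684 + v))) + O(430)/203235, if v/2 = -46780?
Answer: -156636833314066/1563568149 ≈ -1.0018e+5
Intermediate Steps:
v = -93560 (v = 2*(-46780) = -93560)
O(E) = 7*E
(1050*244)/(((-56414 - 58987)/(138684 + v))) + O(430)/203235 = (1050*244)/(((-56414 - 58987)/(138684 - 93560))) + (7*430)/203235 = 256200/((-115401/45124)) + 3010*(1/203235) = 256200/((-115401*1/45124)) + 602/40647 = 256200/(-115401/45124) + 602/40647 = 256200*(-45124/115401) + 602/40647 = -3853589600/38467 + 602/40647 = -156636833314066/1563568149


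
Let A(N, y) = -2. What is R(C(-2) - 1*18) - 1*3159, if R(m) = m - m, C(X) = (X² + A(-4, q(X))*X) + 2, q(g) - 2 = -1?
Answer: -3159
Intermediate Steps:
q(g) = 1 (q(g) = 2 - 1 = 1)
C(X) = 2 + X² - 2*X (C(X) = (X² - 2*X) + 2 = 2 + X² - 2*X)
R(m) = 0
R(C(-2) - 1*18) - 1*3159 = 0 - 1*3159 = 0 - 3159 = -3159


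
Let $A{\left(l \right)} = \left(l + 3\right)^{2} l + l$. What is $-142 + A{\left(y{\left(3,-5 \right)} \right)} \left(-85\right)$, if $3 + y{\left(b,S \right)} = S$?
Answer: $17538$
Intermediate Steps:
$y{\left(b,S \right)} = -3 + S$
$A{\left(l \right)} = l + l \left(3 + l\right)^{2}$ ($A{\left(l \right)} = \left(3 + l\right)^{2} l + l = l \left(3 + l\right)^{2} + l = l + l \left(3 + l\right)^{2}$)
$-142 + A{\left(y{\left(3,-5 \right)} \right)} \left(-85\right) = -142 + \left(-3 - 5\right) \left(1 + \left(3 - 8\right)^{2}\right) \left(-85\right) = -142 + - 8 \left(1 + \left(3 - 8\right)^{2}\right) \left(-85\right) = -142 + - 8 \left(1 + \left(-5\right)^{2}\right) \left(-85\right) = -142 + - 8 \left(1 + 25\right) \left(-85\right) = -142 + \left(-8\right) 26 \left(-85\right) = -142 - -17680 = -142 + 17680 = 17538$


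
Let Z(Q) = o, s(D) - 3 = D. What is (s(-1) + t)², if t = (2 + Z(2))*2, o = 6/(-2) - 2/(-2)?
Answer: 4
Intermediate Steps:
o = -2 (o = 6*(-½) - 2*(-½) = -3 + 1 = -2)
s(D) = 3 + D
Z(Q) = -2
t = 0 (t = (2 - 2)*2 = 0*2 = 0)
(s(-1) + t)² = ((3 - 1) + 0)² = (2 + 0)² = 2² = 4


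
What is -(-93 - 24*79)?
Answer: 1989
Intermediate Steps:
-(-93 - 24*79) = -(-93 - 1896) = -1*(-1989) = 1989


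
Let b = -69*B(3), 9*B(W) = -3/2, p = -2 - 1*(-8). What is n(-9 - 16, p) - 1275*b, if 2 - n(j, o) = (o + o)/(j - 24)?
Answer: -1436705/98 ≈ -14660.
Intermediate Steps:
p = 6 (p = -2 + 8 = 6)
n(j, o) = 2 - 2*o/(-24 + j) (n(j, o) = 2 - (o + o)/(j - 24) = 2 - 2*o/(-24 + j))
B(W) = -⅙ (B(W) = (-3/2)/9 = (-3*½)/9 = (⅑)*(-3/2) = -⅙)
b = 23/2 (b = -69*(-⅙) = 23/2 ≈ 11.500)
n(-9 - 16, p) - 1275*b = 2*(-24 + (-9 - 16) - 1*6)/(-24 + (-9 - 16)) - 1275*23/2 = 2*(-24 - 25 - 6)/(-24 - 25) - 29325/2 = 2*(-55)/(-49) - 29325/2 = 2*(-1/49)*(-55) - 29325/2 = 110/49 - 29325/2 = -1436705/98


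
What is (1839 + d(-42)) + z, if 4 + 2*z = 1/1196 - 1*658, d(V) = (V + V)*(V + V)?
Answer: 20485089/2392 ≈ 8564.0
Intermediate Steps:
d(V) = 4*V**2 (d(V) = (2*V)*(2*V) = 4*V**2)
z = -791751/2392 (z = -2 + (1/1196 - 1*658)/2 = -2 + (1/1196 - 658)/2 = -2 + (1/2)*(-786967/1196) = -2 - 786967/2392 = -791751/2392 ≈ -331.00)
(1839 + d(-42)) + z = (1839 + 4*(-42)**2) - 791751/2392 = (1839 + 4*1764) - 791751/2392 = (1839 + 7056) - 791751/2392 = 8895 - 791751/2392 = 20485089/2392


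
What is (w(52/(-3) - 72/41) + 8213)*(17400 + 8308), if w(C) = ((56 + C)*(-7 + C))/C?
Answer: 15338139051824/72201 ≈ 2.1244e+8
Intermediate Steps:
w(C) = (-7 + C)*(56 + C)/C (w(C) = ((-7 + C)*(56 + C))/C = (-7 + C)*(56 + C)/C)
(w(52/(-3) - 72/41) + 8213)*(17400 + 8308) = ((49 + (52/(-3) - 72/41) - 392/(52/(-3) - 72/41)) + 8213)*(17400 + 8308) = ((49 + (52*(-⅓) - 72*1/41) - 392/(52*(-⅓) - 72*1/41)) + 8213)*25708 = ((49 + (-52/3 - 72/41) - 392/(-52/3 - 72/41)) + 8213)*25708 = ((49 - 2348/123 - 392/(-2348/123)) + 8213)*25708 = ((49 - 2348/123 - 392*(-123/2348)) + 8213)*25708 = ((49 - 2348/123 + 12054/587) + 8213)*25708 = (3642215/72201 + 8213)*25708 = (596629028/72201)*25708 = 15338139051824/72201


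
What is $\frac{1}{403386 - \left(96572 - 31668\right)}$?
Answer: $\frac{1}{338482} \approx 2.9544 \cdot 10^{-6}$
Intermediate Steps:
$\frac{1}{403386 - \left(96572 - 31668\right)} = \frac{1}{403386 - 64904} = \frac{1}{338482}$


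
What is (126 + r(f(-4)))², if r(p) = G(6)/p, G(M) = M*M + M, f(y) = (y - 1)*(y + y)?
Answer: 6456681/400 ≈ 16142.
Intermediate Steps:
f(y) = 2*y*(-1 + y) (f(y) = (-1 + y)*(2*y) = 2*y*(-1 + y))
G(M) = M + M² (G(M) = M² + M = M + M²)
r(p) = 42/p (r(p) = (6*(1 + 6))/p = (6*7)/p = 42/p)
(126 + r(f(-4)))² = (126 + 42/((2*(-4)*(-1 - 4))))² = (126 + 42/((2*(-4)*(-5))))² = (126 + 42/40)² = (126 + 42*(1/40))² = (126 + 21/20)² = (2541/20)² = 6456681/400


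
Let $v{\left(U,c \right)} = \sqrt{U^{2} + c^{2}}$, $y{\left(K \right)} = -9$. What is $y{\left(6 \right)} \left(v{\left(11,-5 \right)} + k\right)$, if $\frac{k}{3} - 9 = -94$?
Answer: $2295 - 9 \sqrt{146} \approx 2186.3$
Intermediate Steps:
$k = -255$ ($k = 27 + 3 \left(-94\right) = 27 - 282 = -255$)
$y{\left(6 \right)} \left(v{\left(11,-5 \right)} + k\right) = - 9 \left(\sqrt{11^{2} + \left(-5\right)^{2}} - 255\right) = - 9 \left(\sqrt{121 + 25} - 255\right) = - 9 \left(\sqrt{146} - 255\right) = - 9 \left(-255 + \sqrt{146}\right) = 2295 - 9 \sqrt{146}$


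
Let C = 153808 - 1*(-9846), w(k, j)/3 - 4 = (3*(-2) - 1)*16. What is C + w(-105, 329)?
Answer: 163330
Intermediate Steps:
w(k, j) = -324 (w(k, j) = 12 + 3*((3*(-2) - 1)*16) = 12 + 3*((-6 - 1)*16) = 12 + 3*(-7*16) = 12 + 3*(-112) = 12 - 336 = -324)
C = 163654 (C = 153808 + 9846 = 163654)
C + w(-105, 329) = 163654 - 324 = 163330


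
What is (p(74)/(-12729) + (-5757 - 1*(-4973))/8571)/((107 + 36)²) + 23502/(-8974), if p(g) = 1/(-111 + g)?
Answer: -9798056828443476/3741282095121571 ≈ -2.6189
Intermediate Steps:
(p(74)/(-12729) + (-5757 - 1*(-4973))/8571)/((107 + 36)²) + 23502/(-8974) = (1/((-111 + 74)*(-12729)) + (-5757 - 1*(-4973))/8571)/((107 + 36)²) + 23502/(-8974) = (-1/12729/(-37) + (-5757 + 4973)*(1/8571))/(143²) + 23502*(-1/8974) = (-1/37*(-1/12729) - 784*1/8571)/20449 - 11751/4487 = (1/470973 - 784/8571)*(1/20449) - 11751/4487 = -41026029/448523287*1/20449 - 11751/4487 = -3729639/833804790533 - 11751/4487 = -9798056828443476/3741282095121571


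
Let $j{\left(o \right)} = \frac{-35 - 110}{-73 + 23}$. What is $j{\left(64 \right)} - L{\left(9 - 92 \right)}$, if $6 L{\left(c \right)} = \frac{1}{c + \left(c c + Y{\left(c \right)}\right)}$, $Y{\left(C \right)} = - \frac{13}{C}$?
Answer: $\frac{24573421}{8473665} \approx 2.9$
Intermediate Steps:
$j{\left(o \right)} = \frac{29}{10}$ ($j{\left(o \right)} = - \frac{145}{-50} = \left(-145\right) \left(- \frac{1}{50}\right) = \frac{29}{10}$)
$L{\left(c \right)} = \frac{1}{6 \left(c + c^{2} - \frac{13}{c}\right)}$ ($L{\left(c \right)} = \frac{1}{6 \left(c + \left(c c - \frac{13}{c}\right)\right)} = \frac{1}{6 \left(c + \left(c^{2} - \frac{13}{c}\right)\right)} = \frac{1}{6 \left(c + c^{2} - \frac{13}{c}\right)}$)
$j{\left(64 \right)} - L{\left(9 - 92 \right)} = \frac{29}{10} - \frac{9 - 92}{6 \left(-13 + \left(9 - 92\right)^{2} \left(1 + \left(9 - 92\right)\right)\right)} = \frac{29}{10} - \frac{1}{6} \left(-83\right) \frac{1}{-13 + \left(-83\right)^{2} \left(1 - 83\right)} = \frac{29}{10} - \frac{1}{6} \left(-83\right) \frac{1}{-13 + 6889 \left(-82\right)} = \frac{29}{10} - \frac{1}{6} \left(-83\right) \frac{1}{-13 - 564898} = \frac{29}{10} - \frac{1}{6} \left(-83\right) \frac{1}{-564911} = \frac{29}{10} - \frac{1}{6} \left(-83\right) \left(- \frac{1}{564911}\right) = \frac{29}{10} - \frac{83}{3389466} = \frac{24573421}{8473665}$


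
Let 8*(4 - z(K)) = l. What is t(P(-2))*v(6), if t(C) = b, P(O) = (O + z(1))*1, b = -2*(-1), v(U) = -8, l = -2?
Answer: -16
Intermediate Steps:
z(K) = 17/4 (z(K) = 4 - ⅛*(-2) = 4 + ¼ = 17/4)
b = 2
P(O) = 17/4 + O (P(O) = (O + 17/4)*1 = (17/4 + O)*1 = 17/4 + O)
t(C) = 2
t(P(-2))*v(6) = 2*(-8) = -16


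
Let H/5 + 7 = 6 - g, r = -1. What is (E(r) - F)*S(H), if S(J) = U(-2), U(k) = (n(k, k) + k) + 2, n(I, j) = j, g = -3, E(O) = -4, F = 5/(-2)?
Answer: 3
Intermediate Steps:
F = -5/2 (F = 5*(-1/2) = -5/2 ≈ -2.5000)
H = 10 (H = -35 + 5*(6 - 1*(-3)) = -35 + 5*(6 + 3) = -35 + 5*9 = -35 + 45 = 10)
U(k) = 2 + 2*k (U(k) = (k + k) + 2 = 2*k + 2 = 2 + 2*k)
S(J) = -2 (S(J) = 2 + 2*(-2) = 2 - 4 = -2)
(E(r) - F)*S(H) = (-4 - 1*(-5/2))*(-2) = (-4 + 5/2)*(-2) = -3/2*(-2) = 3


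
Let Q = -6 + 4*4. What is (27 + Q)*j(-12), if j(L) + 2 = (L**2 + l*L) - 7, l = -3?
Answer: 6327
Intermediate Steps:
j(L) = -9 + L**2 - 3*L (j(L) = -2 + ((L**2 - 3*L) - 7) = -2 + (-7 + L**2 - 3*L) = -9 + L**2 - 3*L)
Q = 10 (Q = -6 + 16 = 10)
(27 + Q)*j(-12) = (27 + 10)*(-9 + (-12)**2 - 3*(-12)) = 37*(-9 + 144 + 36) = 37*171 = 6327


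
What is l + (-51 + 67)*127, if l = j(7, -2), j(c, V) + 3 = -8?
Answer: 2021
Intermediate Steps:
j(c, V) = -11 (j(c, V) = -3 - 8 = -11)
l = -11
l + (-51 + 67)*127 = -11 + (-51 + 67)*127 = -11 + 16*127 = -11 + 2032 = 2021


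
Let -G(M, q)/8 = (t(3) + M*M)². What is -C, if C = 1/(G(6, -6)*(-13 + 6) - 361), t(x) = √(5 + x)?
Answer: -24221/1716618459 + 896*√2/572206153 ≈ -1.1895e-5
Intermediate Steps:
G(M, q) = -8*(M² + 2*√2)² (G(M, q) = -8*(√(5 + 3) + M*M)² = -8*(√8 + M²)² = -8*(2*√2 + M²)² = -8*(M² + 2*√2)²)
C = 1/(-361 + 56*(36 + 2*√2)²) (C = 1/((-8*(6² + 2*√2)²)*(-13 + 6) - 361) = 1/(-8*(36 + 2*√2)²*(-7) - 361) = 1/(56*(36 + 2*√2)² - 361) = 1/(-361 + 56*(36 + 2*√2)²) ≈ 1.1895e-5)
-C = -(24221/1716618459 - 896*√2/572206153) = -24221/1716618459 + 896*√2/572206153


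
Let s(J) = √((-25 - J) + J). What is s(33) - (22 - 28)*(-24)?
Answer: -144 + 5*I ≈ -144.0 + 5.0*I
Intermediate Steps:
s(J) = 5*I (s(J) = √(-25) = 5*I)
s(33) - (22 - 28)*(-24) = 5*I - (22 - 28)*(-24) = 5*I - (-6)*(-24) = 5*I - 1*144 = 5*I - 144 = -144 + 5*I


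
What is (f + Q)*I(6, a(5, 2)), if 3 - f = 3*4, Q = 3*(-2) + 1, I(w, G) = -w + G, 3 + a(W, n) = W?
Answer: 56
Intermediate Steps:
a(W, n) = -3 + W
I(w, G) = G - w
Q = -5 (Q = -6 + 1 = -5)
f = -9 (f = 3 - 3*4 = 3 - 1*12 = 3 - 12 = -9)
(f + Q)*I(6, a(5, 2)) = (-9 - 5)*((-3 + 5) - 1*6) = -14*(2 - 6) = -14*(-4) = 56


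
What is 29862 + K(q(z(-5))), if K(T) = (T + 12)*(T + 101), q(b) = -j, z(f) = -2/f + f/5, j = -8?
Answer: 32042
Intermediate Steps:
z(f) = -2/f + f/5 (z(f) = -2/f + f*(1/5) = -2/f + f/5)
q(b) = 8 (q(b) = -1*(-8) = 8)
K(T) = (12 + T)*(101 + T)
29862 + K(q(z(-5))) = 29862 + (1212 + 8**2 + 113*8) = 29862 + (1212 + 64 + 904) = 29862 + 2180 = 32042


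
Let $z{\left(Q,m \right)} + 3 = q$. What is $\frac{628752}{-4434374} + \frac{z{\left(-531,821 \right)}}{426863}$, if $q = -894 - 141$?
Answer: $- \frac{136496922594}{946435094381} \approx -0.14422$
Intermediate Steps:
$q = -1035$ ($q = -894 - 141 = -1035$)
$z{\left(Q,m \right)} = -1038$ ($z{\left(Q,m \right)} = -3 - 1035 = -1038$)
$\frac{628752}{-4434374} + \frac{z{\left(-531,821 \right)}}{426863} = \frac{628752}{-4434374} - \frac{1038}{426863} = 628752 \left(- \frac{1}{4434374}\right) - \frac{1038}{426863} = - \frac{314376}{2217187} - \frac{1038}{426863} = - \frac{136496922594}{946435094381}$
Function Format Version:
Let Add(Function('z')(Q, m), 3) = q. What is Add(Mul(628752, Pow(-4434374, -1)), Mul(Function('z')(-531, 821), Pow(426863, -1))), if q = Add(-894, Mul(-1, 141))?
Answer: Rational(-136496922594, 946435094381) ≈ -0.14422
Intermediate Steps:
q = -1035 (q = Add(-894, -141) = -1035)
Function('z')(Q, m) = -1038 (Function('z')(Q, m) = Add(-3, -1035) = -1038)
Add(Mul(628752, Pow(-4434374, -1)), Mul(Function('z')(-531, 821), Pow(426863, -1))) = Add(Mul(628752, Pow(-4434374, -1)), Mul(-1038, Pow(426863, -1))) = Add(Mul(628752, Rational(-1, 4434374)), Mul(-1038, Rational(1, 426863))) = Add(Rational(-314376, 2217187), Rational(-1038, 426863)) = Rational(-136496922594, 946435094381)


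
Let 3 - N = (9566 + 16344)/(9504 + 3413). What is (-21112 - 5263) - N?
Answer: -340698716/12917 ≈ -26376.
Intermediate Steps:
N = 12841/12917 (N = 3 - (9566 + 16344)/(9504 + 3413) = 3 - 25910/12917 = 12841/12917 ≈ 0.99412)
(-21112 - 5263) - N = (-21112 - 5263) - 1*12841/12917 = -26375 - 12841/12917 = -340698716/12917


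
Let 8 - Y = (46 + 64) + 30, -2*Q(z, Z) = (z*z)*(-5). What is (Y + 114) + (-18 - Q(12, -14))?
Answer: -396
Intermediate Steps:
Q(z, Z) = 5*z²/2 (Q(z, Z) = -z*z*(-5)/2 = -z²*(-5)/2 = -(-5)*z²/2 = 5*z²/2)
Y = -132 (Y = 8 - ((46 + 64) + 30) = 8 - (110 + 30) = 8 - 1*140 = 8 - 140 = -132)
(Y + 114) + (-18 - Q(12, -14)) = (-132 + 114) + (-18 - 5*12²/2) = -18 + (-18 - 5*144/2) = -18 + (-18 - 1*360) = -18 + (-18 - 360) = -18 - 378 = -396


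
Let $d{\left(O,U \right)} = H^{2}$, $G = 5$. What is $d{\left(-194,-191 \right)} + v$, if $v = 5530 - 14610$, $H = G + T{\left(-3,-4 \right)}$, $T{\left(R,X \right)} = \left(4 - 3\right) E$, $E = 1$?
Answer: $-9044$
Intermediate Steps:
$T{\left(R,X \right)} = 1$ ($T{\left(R,X \right)} = \left(4 - 3\right) 1 = 1 \cdot 1 = 1$)
$H = 6$ ($H = 5 + 1 = 6$)
$d{\left(O,U \right)} = 36$ ($d{\left(O,U \right)} = 6^{2} = 36$)
$v = -9080$ ($v = 5530 - 14610 = -9080$)
$d{\left(-194,-191 \right)} + v = 36 - 9080 = -9044$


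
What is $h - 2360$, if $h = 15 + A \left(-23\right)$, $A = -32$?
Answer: $-1609$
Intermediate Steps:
$h = 751$ ($h = 15 - -736 = 15 + 736 = 751$)
$h - 2360 = 751 - 2360 = -1609$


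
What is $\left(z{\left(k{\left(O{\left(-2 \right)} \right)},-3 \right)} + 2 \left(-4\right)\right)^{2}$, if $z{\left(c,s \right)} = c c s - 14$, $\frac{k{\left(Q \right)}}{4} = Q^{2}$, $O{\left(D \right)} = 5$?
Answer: $901320484$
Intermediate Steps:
$k{\left(Q \right)} = 4 Q^{2}$
$z{\left(c,s \right)} = -14 + s c^{2}$ ($z{\left(c,s \right)} = c^{2} s - 14 = s c^{2} - 14 = -14 + s c^{2}$)
$\left(z{\left(k{\left(O{\left(-2 \right)} \right)},-3 \right)} + 2 \left(-4\right)\right)^{2} = \left(\left(-14 - 3 \left(4 \cdot 5^{2}\right)^{2}\right) + 2 \left(-4\right)\right)^{2} = \left(\left(-14 - 3 \left(4 \cdot 25\right)^{2}\right) - 8\right)^{2} = \left(\left(-14 - 3 \cdot 100^{2}\right) - 8\right)^{2} = \left(\left(-14 - 30000\right) - 8\right)^{2} = \left(-30014 - 8\right)^{2} = \left(-30022\right)^{2} = 901320484$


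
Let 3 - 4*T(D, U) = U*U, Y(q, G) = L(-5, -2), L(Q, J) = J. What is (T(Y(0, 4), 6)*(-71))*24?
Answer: 14058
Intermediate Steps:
Y(q, G) = -2
T(D, U) = 3/4 - U**2/4 (T(D, U) = 3/4 - U*U/4 = 3/4 - U**2/4)
(T(Y(0, 4), 6)*(-71))*24 = ((3/4 - 1/4*6**2)*(-71))*24 = ((3/4 - 1/4*36)*(-71))*24 = ((3/4 - 9)*(-71))*24 = -33/4*(-71)*24 = (2343/4)*24 = 14058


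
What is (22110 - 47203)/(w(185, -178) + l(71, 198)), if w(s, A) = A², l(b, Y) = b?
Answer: -25093/31755 ≈ -0.79021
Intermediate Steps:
(22110 - 47203)/(w(185, -178) + l(71, 198)) = (22110 - 47203)/((-178)² + 71) = -25093/(31684 + 71) = -25093/31755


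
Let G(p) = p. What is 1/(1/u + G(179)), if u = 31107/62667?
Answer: 10369/1876940 ≈ 0.0055244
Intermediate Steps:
u = 10369/20889 (u = 31107*(1/62667) = 10369/20889 ≈ 0.49639)
1/(1/u + G(179)) = 1/(1/(10369/20889) + 179) = 1/(20889/10369 + 179) = 1/(1876940/10369) = 10369/1876940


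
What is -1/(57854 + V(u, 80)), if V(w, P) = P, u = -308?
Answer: -1/57934 ≈ -1.7261e-5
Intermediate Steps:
-1/(57854 + V(u, 80)) = -1/(57854 + 80) = -1/57934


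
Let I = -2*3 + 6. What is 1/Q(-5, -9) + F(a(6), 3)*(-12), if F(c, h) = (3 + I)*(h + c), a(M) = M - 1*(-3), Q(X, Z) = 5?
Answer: -2159/5 ≈ -431.80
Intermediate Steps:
I = 0 (I = -6 + 6 = 0)
a(M) = 3 + M (a(M) = M + 3 = 3 + M)
F(c, h) = 3*c + 3*h (F(c, h) = (3 + 0)*(h + c) = 3*(c + h) = 3*c + 3*h)
1/Q(-5, -9) + F(a(6), 3)*(-12) = 1/5 + (3*(3 + 6) + 3*3)*(-12) = ⅕ + (3*9 + 9)*(-12) = ⅕ + (27 + 9)*(-12) = ⅕ + 36*(-12) = ⅕ - 432 = -2159/5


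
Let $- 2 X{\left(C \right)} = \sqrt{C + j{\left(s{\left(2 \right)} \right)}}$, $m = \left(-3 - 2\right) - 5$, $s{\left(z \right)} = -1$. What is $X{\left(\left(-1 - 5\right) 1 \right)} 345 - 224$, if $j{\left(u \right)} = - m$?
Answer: $-569$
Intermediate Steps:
$m = -10$ ($m = -5 - 5 = -10$)
$j{\left(u \right)} = 10$ ($j{\left(u \right)} = \left(-1\right) \left(-10\right) = 10$)
$X{\left(C \right)} = - \frac{\sqrt{10 + C}}{2}$ ($X{\left(C \right)} = - \frac{\sqrt{C + 10}}{2} = - \frac{\sqrt{10 + C}}{2}$)
$X{\left(\left(-1 - 5\right) 1 \right)} 345 - 224 = - \frac{\sqrt{10 + \left(-1 - 5\right) 1}}{2} \cdot 345 - 224 = - \frac{\sqrt{10 - 6}}{2} \cdot 345 - 224 = - \frac{\sqrt{4}}{2} \cdot 345 - 224 = \left(- \frac{1}{2}\right) 2 \cdot 345 - 224 = \left(-1\right) 345 - 224 = -345 - 224 = -569$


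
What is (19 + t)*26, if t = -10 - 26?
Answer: -442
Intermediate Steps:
t = -36
(19 + t)*26 = (19 - 36)*26 = -17*26 = -442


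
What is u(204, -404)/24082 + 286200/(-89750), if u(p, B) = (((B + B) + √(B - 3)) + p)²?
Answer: 516268787/43227190 - 604*I*√407/12041 ≈ 11.943 - 1.012*I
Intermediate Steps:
u(p, B) = (p + √(-3 + B) + 2*B)² (u(p, B) = ((2*B + √(-3 + B)) + p)² = ((√(-3 + B) + 2*B) + p)² = (p + √(-3 + B) + 2*B)²)
u(204, -404)/24082 + 286200/(-89750) = (204 + √(-3 - 404) + 2*(-404))²/24082 + 286200/(-89750) = (204 + √(-407) - 808)²*(1/24082) + 286200*(-1/89750) = (204 + I*√407 - 808)²*(1/24082) - 5724/1795 = (-604 + I*√407)²*(1/24082) - 5724/1795 = (-604 + I*√407)²/24082 - 5724/1795 = -5724/1795 + (-604 + I*√407)²/24082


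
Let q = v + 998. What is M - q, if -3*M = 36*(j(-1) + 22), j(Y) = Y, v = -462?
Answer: -788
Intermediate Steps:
M = -252 (M = -12*(-1 + 22) = -12*21 = -⅓*756 = -252)
q = 536 (q = -462 + 998 = 536)
M - q = -252 - 1*536 = -252 - 536 = -788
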